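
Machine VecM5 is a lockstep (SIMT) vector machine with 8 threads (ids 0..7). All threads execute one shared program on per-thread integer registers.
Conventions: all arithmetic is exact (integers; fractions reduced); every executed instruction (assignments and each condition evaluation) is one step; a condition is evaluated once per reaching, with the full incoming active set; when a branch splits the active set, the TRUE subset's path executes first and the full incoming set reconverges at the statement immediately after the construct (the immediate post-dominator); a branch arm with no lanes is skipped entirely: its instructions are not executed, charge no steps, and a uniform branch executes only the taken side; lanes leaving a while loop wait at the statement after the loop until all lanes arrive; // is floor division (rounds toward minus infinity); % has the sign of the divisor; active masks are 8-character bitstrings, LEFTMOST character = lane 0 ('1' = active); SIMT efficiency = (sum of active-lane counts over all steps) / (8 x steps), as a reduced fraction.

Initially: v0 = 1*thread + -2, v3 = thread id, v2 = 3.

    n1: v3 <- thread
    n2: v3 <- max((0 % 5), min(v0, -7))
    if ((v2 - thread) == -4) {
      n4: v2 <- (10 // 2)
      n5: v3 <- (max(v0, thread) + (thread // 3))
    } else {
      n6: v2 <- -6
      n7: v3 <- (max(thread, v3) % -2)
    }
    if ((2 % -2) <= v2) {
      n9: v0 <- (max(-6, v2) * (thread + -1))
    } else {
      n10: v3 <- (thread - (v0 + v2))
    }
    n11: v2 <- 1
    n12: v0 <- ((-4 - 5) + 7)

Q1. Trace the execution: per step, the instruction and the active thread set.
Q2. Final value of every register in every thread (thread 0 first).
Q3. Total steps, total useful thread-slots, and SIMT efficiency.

step 0: v3 <- thread                 11111111
step 1: v3 <- max((0 % 5), min(v0, -7)) 11111111
step 2: eval ((v2 - thread) == -4)   11111111
step 3: v2 <- (10 // 2)              00000001
step 4: v3 <- (max(v0, thread) + (thread // 3)) 00000001
step 5: v2 <- -6                     11111110
step 6: v3 <- (max(thread, v3) % -2) 11111110
step 7: eval ((2 % -2) <= v2)        11111111
step 8: v0 <- (max(-6, v2) * (thread + -1)) 00000001
step 9: v3 <- (thread - (v0 + v2))   11111110
step 10: v2 <- 1                      11111111
step 11: v0 <- ((-4 - 5) + 7)         11111111

Answer: 12 steps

v0: -2,-2,-2,-2,-2,-2,-2,-2
v3: 8,8,8,8,8,8,8,9
v2: 1,1,1,1,1,1,1,1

steps = 12; useful = 72; efficiency = 72/96 = 3/4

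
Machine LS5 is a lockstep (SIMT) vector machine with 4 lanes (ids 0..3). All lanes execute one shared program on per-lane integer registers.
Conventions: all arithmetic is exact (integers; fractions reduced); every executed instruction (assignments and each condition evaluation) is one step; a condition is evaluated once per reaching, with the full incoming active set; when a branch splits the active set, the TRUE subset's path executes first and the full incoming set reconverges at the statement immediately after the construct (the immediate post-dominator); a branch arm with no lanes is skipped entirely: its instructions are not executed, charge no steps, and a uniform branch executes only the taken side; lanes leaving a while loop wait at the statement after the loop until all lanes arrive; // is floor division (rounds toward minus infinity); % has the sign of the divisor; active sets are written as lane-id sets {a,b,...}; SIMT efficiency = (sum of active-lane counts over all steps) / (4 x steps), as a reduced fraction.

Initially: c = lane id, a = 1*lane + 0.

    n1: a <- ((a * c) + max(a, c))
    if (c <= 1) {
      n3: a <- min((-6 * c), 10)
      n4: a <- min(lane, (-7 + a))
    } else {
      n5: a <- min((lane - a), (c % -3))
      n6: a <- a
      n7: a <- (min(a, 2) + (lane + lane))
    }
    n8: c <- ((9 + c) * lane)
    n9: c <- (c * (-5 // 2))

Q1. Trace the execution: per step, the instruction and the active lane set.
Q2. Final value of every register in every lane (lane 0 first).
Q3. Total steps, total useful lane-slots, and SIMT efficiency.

step 0: a <- ((a * c) + max(a, c))   {0,1,2,3}
step 1: eval (c <= 1)                {0,1,2,3}
step 2: a <- min((-6 * c), 10)       {0,1}
step 3: a <- min(lane, (-7 + a))     {0,1}
step 4: a <- min((lane - a), (c % -3)) {2,3}
step 5: a <- a                       {2,3}
step 6: a <- (min(a, 2) + (lane + lane)) {2,3}
step 7: c <- ((9 + c) * lane)        {0,1,2,3}
step 8: c <- (c * (-5 // 2))         {0,1,2,3}

Answer: 9 steps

c: 0,-30,-66,-108
a: -7,-13,0,-3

steps = 9; useful = 26; efficiency = 26/36 = 13/18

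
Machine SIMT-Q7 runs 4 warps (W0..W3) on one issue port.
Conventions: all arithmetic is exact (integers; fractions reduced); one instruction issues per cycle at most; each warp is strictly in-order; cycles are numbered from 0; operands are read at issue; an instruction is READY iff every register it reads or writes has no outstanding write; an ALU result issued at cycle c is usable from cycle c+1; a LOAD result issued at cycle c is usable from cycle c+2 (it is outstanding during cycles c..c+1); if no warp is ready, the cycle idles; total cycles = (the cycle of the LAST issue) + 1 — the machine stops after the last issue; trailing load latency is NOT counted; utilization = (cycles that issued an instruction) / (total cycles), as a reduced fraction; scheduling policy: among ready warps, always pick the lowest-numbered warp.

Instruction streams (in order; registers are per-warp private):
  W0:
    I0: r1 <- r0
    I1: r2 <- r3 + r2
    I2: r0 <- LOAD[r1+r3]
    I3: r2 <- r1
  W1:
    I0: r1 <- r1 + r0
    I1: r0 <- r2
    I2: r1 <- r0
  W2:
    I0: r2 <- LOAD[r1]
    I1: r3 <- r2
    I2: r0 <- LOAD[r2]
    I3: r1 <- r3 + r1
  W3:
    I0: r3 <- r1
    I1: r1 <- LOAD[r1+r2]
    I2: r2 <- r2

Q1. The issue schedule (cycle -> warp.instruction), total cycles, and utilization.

cycle 0: W0.I0
cycle 1: W0.I1
cycle 2: W0.I2
cycle 3: W0.I3
cycle 4: W1.I0
cycle 5: W1.I1
cycle 6: W1.I2
cycle 7: W2.I0
cycle 8: W3.I0
cycle 9: W2.I1
cycle 10: W2.I2
cycle 11: W2.I3
cycle 12: W3.I1
cycle 13: W3.I2

Answer: 14 cycles, utilization 1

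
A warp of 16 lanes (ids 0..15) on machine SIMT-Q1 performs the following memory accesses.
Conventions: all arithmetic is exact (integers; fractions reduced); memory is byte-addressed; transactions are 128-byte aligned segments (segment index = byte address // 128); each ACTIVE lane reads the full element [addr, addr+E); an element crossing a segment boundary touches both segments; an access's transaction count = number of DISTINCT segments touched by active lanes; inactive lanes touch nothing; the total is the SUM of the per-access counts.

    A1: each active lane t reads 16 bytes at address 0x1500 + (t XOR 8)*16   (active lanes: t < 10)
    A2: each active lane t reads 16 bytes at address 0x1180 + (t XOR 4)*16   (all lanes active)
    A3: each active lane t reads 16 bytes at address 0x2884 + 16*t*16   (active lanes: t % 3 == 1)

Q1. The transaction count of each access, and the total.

A1: 2 transactions
A2: 2 transactions
A3: 5 transactions

Answer: 2,2,5; total 9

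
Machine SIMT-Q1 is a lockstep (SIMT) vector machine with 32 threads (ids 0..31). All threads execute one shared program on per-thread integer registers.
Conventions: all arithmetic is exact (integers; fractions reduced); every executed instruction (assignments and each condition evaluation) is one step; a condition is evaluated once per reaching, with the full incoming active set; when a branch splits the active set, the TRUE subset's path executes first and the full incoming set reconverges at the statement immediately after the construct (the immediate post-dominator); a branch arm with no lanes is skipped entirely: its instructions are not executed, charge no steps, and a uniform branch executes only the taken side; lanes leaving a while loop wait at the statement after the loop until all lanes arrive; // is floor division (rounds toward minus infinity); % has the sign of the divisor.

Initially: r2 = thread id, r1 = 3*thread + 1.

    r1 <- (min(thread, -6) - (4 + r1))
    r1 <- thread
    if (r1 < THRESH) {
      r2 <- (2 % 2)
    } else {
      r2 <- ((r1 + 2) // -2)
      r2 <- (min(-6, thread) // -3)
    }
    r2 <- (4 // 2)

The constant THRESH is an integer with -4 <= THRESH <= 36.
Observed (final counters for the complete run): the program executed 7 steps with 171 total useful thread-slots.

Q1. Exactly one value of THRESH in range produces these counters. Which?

Answer: THRESH = 21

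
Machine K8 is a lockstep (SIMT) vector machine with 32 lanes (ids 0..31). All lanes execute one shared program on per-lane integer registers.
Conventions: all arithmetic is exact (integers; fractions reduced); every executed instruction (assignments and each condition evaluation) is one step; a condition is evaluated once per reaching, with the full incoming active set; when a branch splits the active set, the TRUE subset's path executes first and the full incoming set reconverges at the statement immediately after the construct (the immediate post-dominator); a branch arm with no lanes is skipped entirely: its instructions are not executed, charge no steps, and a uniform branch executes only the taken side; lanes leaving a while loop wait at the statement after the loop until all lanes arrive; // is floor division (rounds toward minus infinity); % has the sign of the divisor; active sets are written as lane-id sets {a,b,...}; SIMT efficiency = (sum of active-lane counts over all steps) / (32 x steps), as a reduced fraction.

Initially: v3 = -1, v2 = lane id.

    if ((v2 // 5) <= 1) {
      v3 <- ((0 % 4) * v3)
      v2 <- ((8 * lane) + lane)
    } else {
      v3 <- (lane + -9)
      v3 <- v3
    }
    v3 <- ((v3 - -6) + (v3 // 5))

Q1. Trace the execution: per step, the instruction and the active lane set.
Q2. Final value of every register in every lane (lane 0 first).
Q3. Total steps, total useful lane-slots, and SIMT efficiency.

step 0: eval ((v2 // 5) <= 1)        {0,1,2,3,4,5,6,7,8,9,10,11,12,13,14,15,16,17,18,19,20,21,22,23,24,25,26,27,28,29,30,31}
step 1: v3 <- ((0 % 4) * v3)         {0,1,2,3,4,5,6,7,8,9}
step 2: v2 <- ((8 * lane) + lane)    {0,1,2,3,4,5,6,7,8,9}
step 3: v3 <- (lane + -9)            {10,11,12,13,14,15,16,17,18,19,20,21,22,23,24,25,26,27,28,29,30,31}
step 4: v3 <- v3                     {10,11,12,13,14,15,16,17,18,19,20,21,22,23,24,25,26,27,28,29,30,31}
step 5: v3 <- ((v3 - -6) + (v3 // 5)) {0,1,2,3,4,5,6,7,8,9,10,11,12,13,14,15,16,17,18,19,20,21,22,23,24,25,26,27,28,29,30,31}

Answer: 6 steps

v3: 6,6,6,6,6,6,6,6,6,6,7,8,9,10,12,13,14,15,16,18,19,20,21,22,24,25,26,27,28,30,31,32
v2: 0,9,18,27,36,45,54,63,72,81,10,11,12,13,14,15,16,17,18,19,20,21,22,23,24,25,26,27,28,29,30,31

steps = 6; useful = 128; efficiency = 128/192 = 2/3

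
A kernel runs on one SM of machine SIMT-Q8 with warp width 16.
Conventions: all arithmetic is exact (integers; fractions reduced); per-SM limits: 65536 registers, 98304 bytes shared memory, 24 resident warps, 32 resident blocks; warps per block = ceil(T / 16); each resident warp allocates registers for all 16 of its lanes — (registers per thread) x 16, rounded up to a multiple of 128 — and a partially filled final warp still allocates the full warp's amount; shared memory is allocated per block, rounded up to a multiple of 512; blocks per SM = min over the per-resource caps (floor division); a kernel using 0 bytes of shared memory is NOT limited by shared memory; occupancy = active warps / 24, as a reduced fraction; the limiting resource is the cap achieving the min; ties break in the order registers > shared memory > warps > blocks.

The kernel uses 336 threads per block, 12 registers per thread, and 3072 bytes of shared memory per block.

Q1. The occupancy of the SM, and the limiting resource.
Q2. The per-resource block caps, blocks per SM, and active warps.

Answer: occupancy 7/8, limited by warps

registers: 12 blocks
shared memory: 32 blocks
warps: 1 block
blocks: 32 blocks

Answer: 1 block, 21 active warps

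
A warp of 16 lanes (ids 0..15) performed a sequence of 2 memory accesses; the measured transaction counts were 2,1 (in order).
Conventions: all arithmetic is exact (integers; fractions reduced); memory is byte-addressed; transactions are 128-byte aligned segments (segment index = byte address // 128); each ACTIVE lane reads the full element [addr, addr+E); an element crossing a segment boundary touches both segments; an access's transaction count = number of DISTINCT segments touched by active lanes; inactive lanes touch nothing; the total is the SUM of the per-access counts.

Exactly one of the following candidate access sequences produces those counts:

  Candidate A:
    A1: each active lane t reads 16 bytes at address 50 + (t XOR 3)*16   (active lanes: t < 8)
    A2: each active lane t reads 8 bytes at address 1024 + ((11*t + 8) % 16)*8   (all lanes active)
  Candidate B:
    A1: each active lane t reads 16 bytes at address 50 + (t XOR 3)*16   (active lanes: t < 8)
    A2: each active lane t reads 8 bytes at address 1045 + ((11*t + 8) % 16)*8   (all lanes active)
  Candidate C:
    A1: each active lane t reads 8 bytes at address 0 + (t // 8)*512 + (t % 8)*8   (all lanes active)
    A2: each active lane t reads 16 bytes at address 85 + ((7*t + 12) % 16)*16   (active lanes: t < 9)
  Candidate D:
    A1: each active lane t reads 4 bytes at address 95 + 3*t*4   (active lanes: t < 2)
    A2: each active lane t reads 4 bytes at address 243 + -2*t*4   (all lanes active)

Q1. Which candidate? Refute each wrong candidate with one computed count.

B: A2 gives 2 transactions, not 1
C: A2 gives 3 transactions, not 1
D: A1 gives 1 transaction, not 2
A: all counts match (2,1)

Answer: A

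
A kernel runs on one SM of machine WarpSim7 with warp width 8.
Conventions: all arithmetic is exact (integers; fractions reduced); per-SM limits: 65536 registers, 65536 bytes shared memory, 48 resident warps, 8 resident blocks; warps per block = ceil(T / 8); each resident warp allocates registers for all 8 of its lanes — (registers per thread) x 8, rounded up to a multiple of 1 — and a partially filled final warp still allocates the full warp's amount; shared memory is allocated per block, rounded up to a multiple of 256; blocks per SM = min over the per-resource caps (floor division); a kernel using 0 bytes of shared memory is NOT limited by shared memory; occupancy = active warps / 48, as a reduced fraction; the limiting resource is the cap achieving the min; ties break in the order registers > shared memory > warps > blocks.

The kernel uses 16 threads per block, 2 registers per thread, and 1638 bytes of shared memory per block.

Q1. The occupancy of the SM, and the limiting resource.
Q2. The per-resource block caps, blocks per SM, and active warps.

Answer: occupancy 1/3, limited by blocks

registers: 2048 blocks
shared memory: 36 blocks
warps: 24 blocks
blocks: 8 blocks

Answer: 8 blocks, 16 active warps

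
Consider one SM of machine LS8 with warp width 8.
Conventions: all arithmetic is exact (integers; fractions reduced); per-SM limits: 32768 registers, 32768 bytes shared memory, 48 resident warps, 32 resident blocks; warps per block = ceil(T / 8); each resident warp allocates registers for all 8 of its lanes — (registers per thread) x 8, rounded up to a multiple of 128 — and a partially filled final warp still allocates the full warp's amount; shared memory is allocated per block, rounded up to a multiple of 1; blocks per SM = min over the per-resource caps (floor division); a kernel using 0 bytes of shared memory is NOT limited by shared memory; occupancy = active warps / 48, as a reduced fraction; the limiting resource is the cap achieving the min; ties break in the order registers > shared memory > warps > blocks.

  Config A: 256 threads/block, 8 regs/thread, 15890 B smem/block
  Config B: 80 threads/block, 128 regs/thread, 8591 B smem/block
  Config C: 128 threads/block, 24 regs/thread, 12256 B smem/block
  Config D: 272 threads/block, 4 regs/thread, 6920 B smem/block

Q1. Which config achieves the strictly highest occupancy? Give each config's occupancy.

occupancies: A 2/3, B 5/8, C 2/3, D 17/24

Answer: D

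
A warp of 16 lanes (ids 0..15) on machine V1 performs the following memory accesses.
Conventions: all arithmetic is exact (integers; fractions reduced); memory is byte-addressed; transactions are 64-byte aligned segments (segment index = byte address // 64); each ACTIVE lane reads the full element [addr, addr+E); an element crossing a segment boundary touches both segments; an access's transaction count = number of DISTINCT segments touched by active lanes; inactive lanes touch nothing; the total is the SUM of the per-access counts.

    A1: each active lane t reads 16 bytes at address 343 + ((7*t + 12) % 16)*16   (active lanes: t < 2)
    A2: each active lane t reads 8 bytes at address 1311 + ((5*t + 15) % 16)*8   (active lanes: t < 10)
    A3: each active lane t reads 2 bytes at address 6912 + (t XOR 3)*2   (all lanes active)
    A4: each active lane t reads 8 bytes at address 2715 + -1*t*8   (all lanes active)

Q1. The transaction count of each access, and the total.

A1: 2 transactions
A2: 3 transactions
A3: 1 transaction
A4: 3 transactions

Answer: 2,3,1,3; total 9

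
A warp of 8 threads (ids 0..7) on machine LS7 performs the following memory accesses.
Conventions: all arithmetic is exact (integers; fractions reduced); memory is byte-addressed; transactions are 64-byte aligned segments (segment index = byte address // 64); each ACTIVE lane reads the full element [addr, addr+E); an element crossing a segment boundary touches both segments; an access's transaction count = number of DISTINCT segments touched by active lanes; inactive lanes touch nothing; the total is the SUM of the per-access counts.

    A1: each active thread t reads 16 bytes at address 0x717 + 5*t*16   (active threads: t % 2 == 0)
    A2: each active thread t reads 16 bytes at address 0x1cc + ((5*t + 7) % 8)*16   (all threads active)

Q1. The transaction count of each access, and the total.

A1: 6 transactions
A2: 3 transactions

Answer: 6,3; total 9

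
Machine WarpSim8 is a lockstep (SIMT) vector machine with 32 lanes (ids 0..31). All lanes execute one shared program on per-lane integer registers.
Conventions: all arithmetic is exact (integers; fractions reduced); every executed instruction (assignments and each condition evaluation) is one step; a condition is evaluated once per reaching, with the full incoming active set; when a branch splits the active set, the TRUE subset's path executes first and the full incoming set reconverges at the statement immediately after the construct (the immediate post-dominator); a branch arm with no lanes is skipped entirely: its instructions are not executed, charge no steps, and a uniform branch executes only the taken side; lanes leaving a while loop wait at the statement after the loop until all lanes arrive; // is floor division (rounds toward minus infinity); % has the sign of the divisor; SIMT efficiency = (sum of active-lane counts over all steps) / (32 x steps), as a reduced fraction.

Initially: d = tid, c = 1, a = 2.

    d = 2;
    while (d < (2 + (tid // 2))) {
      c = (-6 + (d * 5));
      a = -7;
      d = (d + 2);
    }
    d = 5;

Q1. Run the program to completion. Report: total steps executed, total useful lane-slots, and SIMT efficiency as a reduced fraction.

Answer: 35 steps, 608 useful, 19/35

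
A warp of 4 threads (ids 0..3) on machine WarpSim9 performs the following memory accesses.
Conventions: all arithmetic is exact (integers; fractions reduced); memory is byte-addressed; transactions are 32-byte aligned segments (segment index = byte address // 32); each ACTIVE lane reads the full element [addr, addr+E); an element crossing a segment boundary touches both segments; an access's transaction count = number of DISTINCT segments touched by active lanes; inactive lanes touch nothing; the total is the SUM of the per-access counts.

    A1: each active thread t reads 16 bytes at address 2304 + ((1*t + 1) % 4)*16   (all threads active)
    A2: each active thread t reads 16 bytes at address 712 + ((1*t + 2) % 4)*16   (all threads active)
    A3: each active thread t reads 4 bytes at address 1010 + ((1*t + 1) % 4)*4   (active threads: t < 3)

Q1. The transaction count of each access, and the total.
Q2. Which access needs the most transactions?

A1: 2 transactions
A2: 3 transactions
A3: 2 transactions

Answer: 2,3,2; total 7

Answer: A2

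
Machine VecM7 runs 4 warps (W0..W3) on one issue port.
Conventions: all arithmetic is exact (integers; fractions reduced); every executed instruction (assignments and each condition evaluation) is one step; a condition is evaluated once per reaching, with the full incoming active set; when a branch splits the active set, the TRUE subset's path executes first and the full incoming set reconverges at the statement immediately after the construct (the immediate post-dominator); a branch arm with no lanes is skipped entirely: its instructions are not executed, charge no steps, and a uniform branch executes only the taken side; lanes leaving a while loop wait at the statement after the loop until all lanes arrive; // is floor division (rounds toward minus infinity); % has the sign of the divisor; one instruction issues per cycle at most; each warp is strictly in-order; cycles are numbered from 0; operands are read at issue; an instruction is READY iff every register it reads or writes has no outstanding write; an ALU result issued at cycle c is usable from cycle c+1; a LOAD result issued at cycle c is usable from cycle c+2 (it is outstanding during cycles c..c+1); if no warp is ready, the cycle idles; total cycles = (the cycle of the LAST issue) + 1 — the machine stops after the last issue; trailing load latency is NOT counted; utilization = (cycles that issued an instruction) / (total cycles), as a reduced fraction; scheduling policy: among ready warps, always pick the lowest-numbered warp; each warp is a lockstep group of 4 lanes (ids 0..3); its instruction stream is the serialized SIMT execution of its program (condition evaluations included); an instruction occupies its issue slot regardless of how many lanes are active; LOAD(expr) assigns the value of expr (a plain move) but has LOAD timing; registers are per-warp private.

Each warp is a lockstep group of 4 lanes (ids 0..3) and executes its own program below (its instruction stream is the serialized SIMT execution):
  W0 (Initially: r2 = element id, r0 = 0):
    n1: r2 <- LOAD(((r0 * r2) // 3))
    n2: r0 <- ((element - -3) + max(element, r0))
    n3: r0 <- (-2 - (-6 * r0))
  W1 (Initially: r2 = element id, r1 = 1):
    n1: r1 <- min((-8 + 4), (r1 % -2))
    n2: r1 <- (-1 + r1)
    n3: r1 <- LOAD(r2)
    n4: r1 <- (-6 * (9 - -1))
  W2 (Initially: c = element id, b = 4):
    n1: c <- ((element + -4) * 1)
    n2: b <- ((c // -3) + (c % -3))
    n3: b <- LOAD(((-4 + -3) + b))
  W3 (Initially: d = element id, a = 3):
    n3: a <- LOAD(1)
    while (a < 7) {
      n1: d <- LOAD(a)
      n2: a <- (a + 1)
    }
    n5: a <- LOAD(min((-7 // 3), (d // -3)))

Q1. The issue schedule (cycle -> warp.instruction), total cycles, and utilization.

cycle 0: W0.I0
cycle 1: W0.I1
cycle 2: W0.I2
cycle 3: W1.I0
cycle 4: W1.I1
cycle 5: W1.I2
cycle 6: W2.I0
cycle 7: W1.I3
cycle 8: W2.I1
cycle 9: W2.I2
cycle 10: W3.I0
cycle 11: idle
cycle 12: W3.I1
cycle 13: W3.I2
cycle 14: W3.I3
cycle 15: W3.I4
cycle 16: W3.I5
cycle 17: W3.I6
cycle 18: W3.I7
cycle 19: W3.I8
cycle 20: W3.I9
cycle 21: W3.I10
cycle 22: W3.I11
cycle 23: W3.I12
cycle 24: W3.I13
cycle 25: W3.I14
cycle 26: W3.I15
cycle 27: W3.I16
cycle 28: W3.I17
cycle 29: W3.I18
cycle 30: W3.I19
cycle 31: W3.I20

Answer: 32 cycles, utilization 31/32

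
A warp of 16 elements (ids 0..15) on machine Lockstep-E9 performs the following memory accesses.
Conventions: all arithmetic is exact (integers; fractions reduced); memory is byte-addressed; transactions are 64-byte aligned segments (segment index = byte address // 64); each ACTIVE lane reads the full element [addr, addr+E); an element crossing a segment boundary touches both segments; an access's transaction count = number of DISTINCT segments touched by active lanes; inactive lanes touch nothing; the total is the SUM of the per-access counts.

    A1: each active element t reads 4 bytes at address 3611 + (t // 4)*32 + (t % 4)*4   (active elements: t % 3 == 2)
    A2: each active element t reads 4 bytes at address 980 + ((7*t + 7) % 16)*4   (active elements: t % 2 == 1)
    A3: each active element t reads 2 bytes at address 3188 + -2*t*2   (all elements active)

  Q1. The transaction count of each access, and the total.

A1: 3 transactions
A2: 2 transactions
A3: 2 transactions

Answer: 3,2,2; total 7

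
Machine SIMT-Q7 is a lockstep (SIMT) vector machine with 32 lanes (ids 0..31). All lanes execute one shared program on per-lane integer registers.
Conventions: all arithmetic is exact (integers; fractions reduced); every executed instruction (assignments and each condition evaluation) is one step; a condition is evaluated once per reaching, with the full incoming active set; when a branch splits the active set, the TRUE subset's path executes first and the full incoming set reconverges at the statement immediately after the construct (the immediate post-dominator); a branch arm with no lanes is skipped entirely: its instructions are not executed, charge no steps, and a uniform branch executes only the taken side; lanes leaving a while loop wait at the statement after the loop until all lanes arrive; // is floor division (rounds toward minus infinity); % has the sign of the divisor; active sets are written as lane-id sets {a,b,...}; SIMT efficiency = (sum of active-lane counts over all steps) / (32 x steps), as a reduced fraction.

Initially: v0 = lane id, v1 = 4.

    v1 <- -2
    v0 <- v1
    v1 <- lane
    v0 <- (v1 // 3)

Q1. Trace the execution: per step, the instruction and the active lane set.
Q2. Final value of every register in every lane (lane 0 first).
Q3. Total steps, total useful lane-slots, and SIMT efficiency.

step 0: v1 <- -2                     {0,1,2,3,4,5,6,7,8,9,10,11,12,13,14,15,16,17,18,19,20,21,22,23,24,25,26,27,28,29,30,31}
step 1: v0 <- v1                     {0,1,2,3,4,5,6,7,8,9,10,11,12,13,14,15,16,17,18,19,20,21,22,23,24,25,26,27,28,29,30,31}
step 2: v1 <- lane                   {0,1,2,3,4,5,6,7,8,9,10,11,12,13,14,15,16,17,18,19,20,21,22,23,24,25,26,27,28,29,30,31}
step 3: v0 <- (v1 // 3)              {0,1,2,3,4,5,6,7,8,9,10,11,12,13,14,15,16,17,18,19,20,21,22,23,24,25,26,27,28,29,30,31}

Answer: 4 steps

v0: 0,0,0,1,1,1,2,2,2,3,3,3,4,4,4,5,5,5,6,6,6,7,7,7,8,8,8,9,9,9,10,10
v1: 0,1,2,3,4,5,6,7,8,9,10,11,12,13,14,15,16,17,18,19,20,21,22,23,24,25,26,27,28,29,30,31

steps = 4; useful = 128; efficiency = 128/128 = 1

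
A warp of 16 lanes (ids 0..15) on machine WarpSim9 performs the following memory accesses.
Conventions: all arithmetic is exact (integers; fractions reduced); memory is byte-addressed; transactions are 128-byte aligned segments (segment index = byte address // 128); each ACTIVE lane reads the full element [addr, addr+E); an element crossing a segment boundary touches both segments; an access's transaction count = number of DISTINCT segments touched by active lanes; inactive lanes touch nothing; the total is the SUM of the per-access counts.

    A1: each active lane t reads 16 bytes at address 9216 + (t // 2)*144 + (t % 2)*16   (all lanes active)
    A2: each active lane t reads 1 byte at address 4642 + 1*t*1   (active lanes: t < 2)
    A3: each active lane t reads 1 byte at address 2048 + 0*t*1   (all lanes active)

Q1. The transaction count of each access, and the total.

A1: 9 transactions
A2: 1 transaction
A3: 1 transaction

Answer: 9,1,1; total 11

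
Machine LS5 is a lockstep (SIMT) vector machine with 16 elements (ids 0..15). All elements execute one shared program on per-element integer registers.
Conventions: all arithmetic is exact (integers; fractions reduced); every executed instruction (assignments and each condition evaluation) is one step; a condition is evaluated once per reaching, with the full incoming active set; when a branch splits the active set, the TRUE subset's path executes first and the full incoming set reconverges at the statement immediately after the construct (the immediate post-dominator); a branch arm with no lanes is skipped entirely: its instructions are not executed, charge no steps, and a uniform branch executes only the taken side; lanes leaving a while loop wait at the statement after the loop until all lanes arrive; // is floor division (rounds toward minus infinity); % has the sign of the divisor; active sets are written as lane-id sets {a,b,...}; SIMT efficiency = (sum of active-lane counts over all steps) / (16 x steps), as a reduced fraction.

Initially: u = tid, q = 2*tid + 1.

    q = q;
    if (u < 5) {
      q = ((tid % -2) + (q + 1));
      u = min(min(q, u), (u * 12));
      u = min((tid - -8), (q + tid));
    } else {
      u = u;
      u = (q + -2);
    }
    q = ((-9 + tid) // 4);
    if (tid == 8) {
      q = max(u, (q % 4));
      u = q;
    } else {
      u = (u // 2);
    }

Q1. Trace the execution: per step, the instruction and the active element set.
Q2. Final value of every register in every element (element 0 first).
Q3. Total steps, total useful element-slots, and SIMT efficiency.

step 0: q <- q                       {0,1,2,3,4,5,6,7,8,9,10,11,12,13,14,15}
step 1: eval (u < 5)                 {0,1,2,3,4,5,6,7,8,9,10,11,12,13,14,15}
step 2: q <- ((tid % -2) + (q + 1))  {0,1,2,3,4}
step 3: u <- min(min(q, u), (u * 12)) {0,1,2,3,4}
step 4: u <- min((tid - -8), (q + tid)) {0,1,2,3,4}
step 5: u <- u                       {5,6,7,8,9,10,11,12,13,14,15}
step 6: u <- (q + -2)                {5,6,7,8,9,10,11,12,13,14,15}
step 7: q <- ((-9 + tid) // 4)       {0,1,2,3,4,5,6,7,8,9,10,11,12,13,14,15}
step 8: eval (tid == 8)              {0,1,2,3,4,5,6,7,8,9,10,11,12,13,14,15}
step 9: q <- max(u, (q % 4))         {8}
step 10: u <- q                       {8}
step 11: u <- (u // 2)                {0,1,2,3,4,5,6,7,9,10,11,12,13,14,15}

Answer: 12 steps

u: 1,2,4,5,6,4,5,6,15,8,9,10,11,12,13,14
q: -3,-2,-2,-2,-2,-1,-1,-1,15,0,0,0,0,1,1,1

steps = 12; useful = 118; efficiency = 118/192 = 59/96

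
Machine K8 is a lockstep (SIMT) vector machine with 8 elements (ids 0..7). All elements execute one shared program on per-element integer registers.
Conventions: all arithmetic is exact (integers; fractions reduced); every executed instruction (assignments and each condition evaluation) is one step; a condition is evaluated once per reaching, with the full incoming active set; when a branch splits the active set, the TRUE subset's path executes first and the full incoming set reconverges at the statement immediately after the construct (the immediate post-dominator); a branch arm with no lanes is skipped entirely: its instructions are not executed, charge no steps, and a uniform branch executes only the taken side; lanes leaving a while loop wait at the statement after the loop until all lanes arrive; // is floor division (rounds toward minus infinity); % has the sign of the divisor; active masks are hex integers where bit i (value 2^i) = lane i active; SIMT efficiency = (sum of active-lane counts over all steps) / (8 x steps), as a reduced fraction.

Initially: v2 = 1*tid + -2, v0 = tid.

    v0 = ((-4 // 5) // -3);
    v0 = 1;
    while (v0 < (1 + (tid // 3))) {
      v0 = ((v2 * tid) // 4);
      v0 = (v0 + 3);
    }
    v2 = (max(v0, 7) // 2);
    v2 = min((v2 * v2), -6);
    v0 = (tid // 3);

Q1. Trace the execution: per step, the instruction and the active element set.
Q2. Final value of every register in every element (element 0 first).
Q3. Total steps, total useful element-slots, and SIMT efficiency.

step 0: v0 <- ((-4 // 5) // -3)      0xff
step 1: v0 <- 1                      0xff
step 2: eval (v0 < (1 + (tid // 3))) 0xff
step 3: v0 <- ((v2 * tid) // 4)      0xf8
step 4: v0 <- (v0 + 3)               0xf8
step 5: eval (v0 < (1 + (tid // 3))) 0xf8
step 6: v2 <- (max(v0, 7) // 2)      0xff
step 7: v2 <- min((v2 * v2), -6)     0xff
step 8: v0 <- (tid // 3)             0xff

Answer: 9 steps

v2: -6,-6,-6,-6,-6,-6,-6,-6
v0: 0,0,0,1,1,1,2,2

steps = 9; useful = 63; efficiency = 63/72 = 7/8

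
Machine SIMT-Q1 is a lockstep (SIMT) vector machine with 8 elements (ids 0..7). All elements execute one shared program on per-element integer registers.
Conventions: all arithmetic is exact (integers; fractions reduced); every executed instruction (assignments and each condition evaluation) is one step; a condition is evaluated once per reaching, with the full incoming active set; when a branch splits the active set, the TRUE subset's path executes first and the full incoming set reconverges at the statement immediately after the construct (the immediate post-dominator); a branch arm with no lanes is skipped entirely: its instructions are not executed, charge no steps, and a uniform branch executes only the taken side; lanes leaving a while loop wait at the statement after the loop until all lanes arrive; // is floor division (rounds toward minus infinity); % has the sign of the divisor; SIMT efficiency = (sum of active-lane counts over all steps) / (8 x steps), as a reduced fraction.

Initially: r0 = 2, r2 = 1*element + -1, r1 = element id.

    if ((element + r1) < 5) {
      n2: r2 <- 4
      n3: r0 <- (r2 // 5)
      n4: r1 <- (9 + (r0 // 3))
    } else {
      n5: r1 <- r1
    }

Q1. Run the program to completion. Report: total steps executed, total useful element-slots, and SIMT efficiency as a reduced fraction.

Answer: 5 steps, 22 useful, 11/20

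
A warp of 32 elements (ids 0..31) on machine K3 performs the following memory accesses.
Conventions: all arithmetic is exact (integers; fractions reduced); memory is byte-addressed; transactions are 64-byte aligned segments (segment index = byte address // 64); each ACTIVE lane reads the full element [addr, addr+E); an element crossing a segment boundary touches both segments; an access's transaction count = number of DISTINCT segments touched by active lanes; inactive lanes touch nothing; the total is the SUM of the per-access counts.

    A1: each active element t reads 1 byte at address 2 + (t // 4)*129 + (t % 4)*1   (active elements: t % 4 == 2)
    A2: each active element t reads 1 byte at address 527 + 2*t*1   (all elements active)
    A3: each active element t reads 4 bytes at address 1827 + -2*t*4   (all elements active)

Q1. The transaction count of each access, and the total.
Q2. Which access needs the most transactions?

A1: 8 transactions
A2: 2 transactions
A3: 5 transactions

Answer: 8,2,5; total 15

Answer: A1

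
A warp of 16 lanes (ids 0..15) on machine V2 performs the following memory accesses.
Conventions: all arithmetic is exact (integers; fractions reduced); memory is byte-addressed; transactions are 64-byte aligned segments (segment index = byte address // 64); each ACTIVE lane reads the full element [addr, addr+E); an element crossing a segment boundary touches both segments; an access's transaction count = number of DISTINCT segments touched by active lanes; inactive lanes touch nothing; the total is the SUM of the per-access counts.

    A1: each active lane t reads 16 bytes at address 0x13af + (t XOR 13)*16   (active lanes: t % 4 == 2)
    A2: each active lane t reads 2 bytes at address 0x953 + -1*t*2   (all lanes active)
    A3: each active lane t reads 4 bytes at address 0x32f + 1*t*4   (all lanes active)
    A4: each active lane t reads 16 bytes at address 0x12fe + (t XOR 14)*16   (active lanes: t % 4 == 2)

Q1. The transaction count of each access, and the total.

A1: 4 transactions
A2: 2 transactions
A3: 2 transactions
A4: 5 transactions

Answer: 4,2,2,5; total 13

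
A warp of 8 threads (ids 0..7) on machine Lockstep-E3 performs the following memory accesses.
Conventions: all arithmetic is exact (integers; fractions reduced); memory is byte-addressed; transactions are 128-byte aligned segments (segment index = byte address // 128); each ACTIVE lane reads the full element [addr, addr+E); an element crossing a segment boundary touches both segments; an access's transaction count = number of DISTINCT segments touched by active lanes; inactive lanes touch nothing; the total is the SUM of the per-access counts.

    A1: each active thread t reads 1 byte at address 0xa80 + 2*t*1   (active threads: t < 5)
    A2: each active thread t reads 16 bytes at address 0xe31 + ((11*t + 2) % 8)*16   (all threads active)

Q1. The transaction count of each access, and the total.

A1: 1 transaction
A2: 2 transactions

Answer: 1,2; total 3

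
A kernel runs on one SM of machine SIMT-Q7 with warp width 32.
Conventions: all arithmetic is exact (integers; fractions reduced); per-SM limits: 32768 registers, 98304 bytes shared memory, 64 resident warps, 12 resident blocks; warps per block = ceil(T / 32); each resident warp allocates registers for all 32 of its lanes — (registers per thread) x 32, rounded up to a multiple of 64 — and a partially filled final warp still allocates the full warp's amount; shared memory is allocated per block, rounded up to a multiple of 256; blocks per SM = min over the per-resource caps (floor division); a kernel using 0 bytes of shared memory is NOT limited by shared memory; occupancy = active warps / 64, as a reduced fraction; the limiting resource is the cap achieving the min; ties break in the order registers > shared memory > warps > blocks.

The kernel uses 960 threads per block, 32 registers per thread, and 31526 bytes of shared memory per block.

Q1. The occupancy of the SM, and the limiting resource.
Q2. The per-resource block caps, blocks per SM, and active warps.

Answer: occupancy 15/32, limited by registers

registers: 1 block
shared memory: 3 blocks
warps: 2 blocks
blocks: 12 blocks

Answer: 1 block, 30 active warps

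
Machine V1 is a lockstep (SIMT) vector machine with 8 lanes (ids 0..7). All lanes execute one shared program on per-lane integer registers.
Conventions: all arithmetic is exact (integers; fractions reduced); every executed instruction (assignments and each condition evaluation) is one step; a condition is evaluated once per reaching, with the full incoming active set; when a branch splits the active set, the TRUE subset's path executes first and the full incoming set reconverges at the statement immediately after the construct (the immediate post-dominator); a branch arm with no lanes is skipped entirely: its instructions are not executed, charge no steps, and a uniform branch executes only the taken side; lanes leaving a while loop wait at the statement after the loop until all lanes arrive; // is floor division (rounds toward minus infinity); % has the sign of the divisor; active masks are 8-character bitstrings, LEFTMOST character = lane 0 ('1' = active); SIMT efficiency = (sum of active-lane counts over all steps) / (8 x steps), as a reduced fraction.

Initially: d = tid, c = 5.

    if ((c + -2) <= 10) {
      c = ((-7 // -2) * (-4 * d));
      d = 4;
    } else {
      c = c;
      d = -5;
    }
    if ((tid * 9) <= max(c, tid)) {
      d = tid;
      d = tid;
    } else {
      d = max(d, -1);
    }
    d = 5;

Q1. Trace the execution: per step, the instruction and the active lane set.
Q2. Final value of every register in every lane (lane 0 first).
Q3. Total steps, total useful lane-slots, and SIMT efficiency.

step 0: eval ((c + -2) <= 10)        11111111
step 1: c <- ((-7 // -2) * (-4 * d)) 11111111
step 2: d <- 4                       11111111
step 3: eval ((tid * 9) <= max(c, tid)) 11111111
step 4: d <- tid                     10000000
step 5: d <- tid                     10000000
step 6: d <- max(d, -1)              01111111
step 7: d <- 5                       11111111

Answer: 8 steps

d: 5,5,5,5,5,5,5,5
c: 0,-12,-24,-36,-48,-60,-72,-84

steps = 8; useful = 49; efficiency = 49/64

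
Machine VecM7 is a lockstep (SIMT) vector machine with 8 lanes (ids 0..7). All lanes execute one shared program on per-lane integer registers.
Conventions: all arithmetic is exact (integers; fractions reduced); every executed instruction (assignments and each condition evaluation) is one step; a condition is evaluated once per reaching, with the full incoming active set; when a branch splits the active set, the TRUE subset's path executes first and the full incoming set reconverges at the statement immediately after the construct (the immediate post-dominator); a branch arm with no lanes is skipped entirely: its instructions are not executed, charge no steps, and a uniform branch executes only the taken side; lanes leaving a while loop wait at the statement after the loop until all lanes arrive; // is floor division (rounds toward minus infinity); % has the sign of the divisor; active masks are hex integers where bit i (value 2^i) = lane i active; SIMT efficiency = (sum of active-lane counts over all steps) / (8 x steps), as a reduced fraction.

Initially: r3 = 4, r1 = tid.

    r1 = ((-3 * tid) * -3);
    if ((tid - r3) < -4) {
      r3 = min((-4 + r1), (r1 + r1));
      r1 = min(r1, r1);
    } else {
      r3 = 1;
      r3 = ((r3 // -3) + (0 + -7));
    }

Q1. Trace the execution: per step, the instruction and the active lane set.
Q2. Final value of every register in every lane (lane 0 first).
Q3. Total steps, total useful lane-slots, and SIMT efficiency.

step 0: r1 <- ((-3 * tid) * -3)      0xff
step 1: eval ((tid - r3) < -4)       0xff
step 2: r3 <- 1                      0xff
step 3: r3 <- ((r3 // -3) + (0 + -7)) 0xff

Answer: 4 steps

r3: -8,-8,-8,-8,-8,-8,-8,-8
r1: 0,9,18,27,36,45,54,63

steps = 4; useful = 32; efficiency = 32/32 = 1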